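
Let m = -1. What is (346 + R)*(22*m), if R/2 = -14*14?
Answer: 1012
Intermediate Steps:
R = -392 (R = 2*(-14*14) = 2*(-196) = -392)
(346 + R)*(22*m) = (346 - 392)*(22*(-1)) = -46*(-22) = 1012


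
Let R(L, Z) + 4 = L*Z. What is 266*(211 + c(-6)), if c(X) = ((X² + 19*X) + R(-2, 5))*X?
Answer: 202958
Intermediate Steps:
R(L, Z) = -4 + L*Z
c(X) = X*(-14 + X² + 19*X) (c(X) = ((X² + 19*X) + (-4 - 2*5))*X = ((X² + 19*X) + (-4 - 10))*X = ((X² + 19*X) - 14)*X = (-14 + X² + 19*X)*X = X*(-14 + X² + 19*X))
266*(211 + c(-6)) = 266*(211 - 6*(-14 + (-6)² + 19*(-6))) = 266*(211 - 6*(-14 + 36 - 114)) = 266*(211 - 6*(-92)) = 266*(211 + 552) = 266*763 = 202958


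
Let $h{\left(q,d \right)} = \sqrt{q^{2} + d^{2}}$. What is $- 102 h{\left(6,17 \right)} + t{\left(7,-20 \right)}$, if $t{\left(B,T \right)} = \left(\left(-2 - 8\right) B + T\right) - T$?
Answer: $-70 - 510 \sqrt{13} \approx -1908.8$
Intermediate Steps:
$h{\left(q,d \right)} = \sqrt{d^{2} + q^{2}}$
$t{\left(B,T \right)} = - 10 B$ ($t{\left(B,T \right)} = \left(- 10 B + T\right) - T = \left(T - 10 B\right) - T = - 10 B$)
$- 102 h{\left(6,17 \right)} + t{\left(7,-20 \right)} = - 102 \sqrt{17^{2} + 6^{2}} - 70 = - 102 \sqrt{289 + 36} - 70 = - 102 \sqrt{325} - 70 = - 102 \cdot 5 \sqrt{13} - 70 = - 510 \sqrt{13} - 70 = -70 - 510 \sqrt{13}$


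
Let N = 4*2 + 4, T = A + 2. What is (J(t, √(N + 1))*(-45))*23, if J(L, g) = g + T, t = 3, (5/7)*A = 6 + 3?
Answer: -15111 - 1035*√13 ≈ -18843.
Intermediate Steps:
A = 63/5 (A = 7*(6 + 3)/5 = (7/5)*9 = 63/5 ≈ 12.600)
T = 73/5 (T = 63/5 + 2 = 73/5 ≈ 14.600)
N = 12 (N = 8 + 4 = 12)
J(L, g) = 73/5 + g (J(L, g) = g + 73/5 = 73/5 + g)
(J(t, √(N + 1))*(-45))*23 = ((73/5 + √(12 + 1))*(-45))*23 = ((73/5 + √13)*(-45))*23 = (-657 - 45*√13)*23 = -15111 - 1035*√13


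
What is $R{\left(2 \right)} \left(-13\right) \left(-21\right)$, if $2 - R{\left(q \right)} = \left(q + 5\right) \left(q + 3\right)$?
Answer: $-9009$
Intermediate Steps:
$R{\left(q \right)} = 2 - \left(3 + q\right) \left(5 + q\right)$ ($R{\left(q \right)} = 2 - \left(q + 5\right) \left(q + 3\right) = 2 - \left(5 + q\right) \left(3 + q\right) = 2 - \left(3 + q\right) \left(5 + q\right)$)
$R{\left(2 \right)} \left(-13\right) \left(-21\right) = \left(-13 - 2^{2} - 16\right) \left(-13\right) \left(-21\right) = \left(-13 - 4 - 16\right) \left(-13\right) \left(-21\right) = \left(-33\right) \left(-13\right) \left(-21\right) = 429 \left(-21\right) = -9009$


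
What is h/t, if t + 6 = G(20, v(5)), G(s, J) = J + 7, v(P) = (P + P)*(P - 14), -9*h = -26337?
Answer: -8779/267 ≈ -32.880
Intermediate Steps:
h = 8779/3 (h = -⅑*(-26337) = 8779/3 ≈ 2926.3)
v(P) = 2*P*(-14 + P) (v(P) = (2*P)*(-14 + P) = 2*P*(-14 + P))
G(s, J) = 7 + J
t = -89 (t = -6 + (7 + 2*5*(-14 + 5)) = -6 + (7 + 2*5*(-9)) = -6 + (7 - 90) = -6 - 83 = -89)
h/t = (8779/3)/(-89) = (8779/3)*(-1/89) = -8779/267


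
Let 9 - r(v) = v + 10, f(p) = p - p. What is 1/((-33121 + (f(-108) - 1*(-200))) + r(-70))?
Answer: -1/32852 ≈ -3.0440e-5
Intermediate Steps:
f(p) = 0
r(v) = -1 - v (r(v) = 9 - (v + 10) = 9 - (10 + v) = 9 + (-10 - v) = -1 - v)
1/((-33121 + (f(-108) - 1*(-200))) + r(-70)) = 1/((-33121 + (0 - 1*(-200))) + (-1 - 1*(-70))) = 1/((-33121 + (0 + 200)) + (-1 + 70)) = 1/((-33121 + 200) + 69) = 1/(-32921 + 69) = 1/(-32852) = -1/32852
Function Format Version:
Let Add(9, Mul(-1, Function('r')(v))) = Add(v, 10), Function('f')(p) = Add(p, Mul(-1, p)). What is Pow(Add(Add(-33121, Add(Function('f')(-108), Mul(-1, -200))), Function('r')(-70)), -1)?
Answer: Rational(-1, 32852) ≈ -3.0440e-5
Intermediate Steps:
Function('f')(p) = 0
Function('r')(v) = Add(-1, Mul(-1, v)) (Function('r')(v) = Add(9, Mul(-1, Add(v, 10))) = Add(9, Mul(-1, Add(10, v))) = Add(9, Add(-10, Mul(-1, v))) = Add(-1, Mul(-1, v)))
Pow(Add(Add(-33121, Add(Function('f')(-108), Mul(-1, -200))), Function('r')(-70)), -1) = Pow(Add(Add(-33121, Add(0, Mul(-1, -200))), Add(-1, Mul(-1, -70))), -1) = Pow(Add(Add(-33121, Add(0, 200)), Add(-1, 70)), -1) = Pow(Add(Add(-33121, 200), 69), -1) = Pow(Add(-32921, 69), -1) = Pow(-32852, -1) = Rational(-1, 32852)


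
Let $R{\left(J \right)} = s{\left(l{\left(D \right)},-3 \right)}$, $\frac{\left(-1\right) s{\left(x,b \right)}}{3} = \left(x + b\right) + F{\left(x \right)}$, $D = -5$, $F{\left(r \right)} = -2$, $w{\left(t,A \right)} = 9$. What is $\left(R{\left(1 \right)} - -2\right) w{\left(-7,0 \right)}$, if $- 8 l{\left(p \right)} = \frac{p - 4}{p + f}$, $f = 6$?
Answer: $\frac{981}{8} \approx 122.63$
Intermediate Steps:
$l{\left(p \right)} = - \frac{-4 + p}{8 \left(6 + p\right)}$ ($l{\left(p \right)} = - \frac{\left(p - 4\right) \frac{1}{p + 6}}{8} = - \frac{\left(-4 + p\right) \frac{1}{6 + p}}{8} = - \frac{\frac{1}{6 + p} \left(-4 + p\right)}{8} = - \frac{-4 + p}{8 \left(6 + p\right)}$)
$s{\left(x,b \right)} = 6 - 3 b - 3 x$ ($s{\left(x,b \right)} = - 3 \left(\left(x + b\right) - 2\right) = - 3 \left(\left(b + x\right) - 2\right) = - 3 \left(-2 + b + x\right) = 6 - 3 b - 3 x$)
$R{\left(J \right)} = \frac{93}{8}$ ($R{\left(J \right)} = 6 - -9 - 3 \frac{4 - -5}{8 \left(6 - 5\right)} = 6 + 9 - 3 \frac{4 + 5}{8 \cdot 1} = 6 + 9 - 3 \cdot \frac{1}{8} \cdot 1 \cdot 9 = 6 + 9 - \frac{27}{8} = \frac{93}{8}$)
$\left(R{\left(1 \right)} - -2\right) w{\left(-7,0 \right)} = \left(\frac{93}{8} - -2\right) 9 = \left(\frac{93}{8} + 2\right) 9 = \frac{109}{8} \cdot 9 = \frac{981}{8}$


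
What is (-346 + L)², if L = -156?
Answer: 252004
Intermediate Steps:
(-346 + L)² = (-346 - 156)² = (-502)² = 252004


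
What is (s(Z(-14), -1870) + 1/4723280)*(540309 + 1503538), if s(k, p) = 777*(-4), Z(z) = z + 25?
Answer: -30003580431517433/4723280 ≈ -6.3523e+9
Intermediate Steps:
Z(z) = 25 + z
s(k, p) = -3108
(s(Z(-14), -1870) + 1/4723280)*(540309 + 1503538) = (-3108 + 1/4723280)*(540309 + 1503538) = (-3108 + 1/4723280)*2043847 = -14679954239/4723280*2043847 = -30003580431517433/4723280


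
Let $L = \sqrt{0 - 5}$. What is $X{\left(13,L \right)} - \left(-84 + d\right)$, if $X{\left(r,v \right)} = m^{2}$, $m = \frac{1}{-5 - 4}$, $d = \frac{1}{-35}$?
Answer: $\frac{238256}{2835} \approx 84.041$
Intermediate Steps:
$d = - \frac{1}{35} \approx -0.028571$
$L = i \sqrt{5}$ ($L = \sqrt{-5} = i \sqrt{5} \approx 2.2361 i$)
$m = - \frac{1}{9}$ ($m = \frac{1}{-9} = - \frac{1}{9} \approx -0.11111$)
$X{\left(r,v \right)} = \frac{1}{81}$ ($X{\left(r,v \right)} = \left(- \frac{1}{9}\right)^{2} = \frac{1}{81}$)
$X{\left(13,L \right)} - \left(-84 + d\right) = \frac{1}{81} - \left(-84 - \frac{1}{35}\right) = \frac{1}{81} - - \frac{2941}{35} = \frac{1}{81} + \frac{2941}{35} = \frac{238256}{2835}$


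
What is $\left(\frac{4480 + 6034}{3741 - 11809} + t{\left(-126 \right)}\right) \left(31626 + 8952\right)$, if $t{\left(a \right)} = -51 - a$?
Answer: $\frac{6031777677}{2017} \approx 2.9905 \cdot 10^{6}$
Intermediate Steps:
$\left(\frac{4480 + 6034}{3741 - 11809} + t{\left(-126 \right)}\right) \left(31626 + 8952\right) = \left(\frac{4480 + 6034}{3741 - 11809} - -75\right) \left(31626 + 8952\right) = \left(\frac{10514}{-8068} + \left(-51 + 126\right)\right) 40578 = \left(10514 \left(- \frac{1}{8068}\right) + 75\right) 40578 = \left(- \frac{5257}{4034} + 75\right) 40578 = \frac{297293}{4034} \cdot 40578 = \frac{6031777677}{2017}$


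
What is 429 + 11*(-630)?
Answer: -6501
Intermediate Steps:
429 + 11*(-630) = 429 - 6930 = -6501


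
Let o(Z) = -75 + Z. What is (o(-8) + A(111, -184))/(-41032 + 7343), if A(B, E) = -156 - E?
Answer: 55/33689 ≈ 0.0016326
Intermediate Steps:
(o(-8) + A(111, -184))/(-41032 + 7343) = ((-75 - 8) + (-156 - 1*(-184)))/(-41032 + 7343) = (-83 + (-156 + 184))/(-33689) = (-83 + 28)*(-1/33689) = -55*(-1/33689) = 55/33689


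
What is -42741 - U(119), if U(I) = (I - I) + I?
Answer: -42860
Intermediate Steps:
U(I) = I (U(I) = 0 + I = I)
-42741 - U(119) = -42741 - 1*119 = -42741 - 119 = -42860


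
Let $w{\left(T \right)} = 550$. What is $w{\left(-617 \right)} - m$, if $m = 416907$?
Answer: $-416357$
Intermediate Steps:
$w{\left(-617 \right)} - m = 550 - 416907 = -416357$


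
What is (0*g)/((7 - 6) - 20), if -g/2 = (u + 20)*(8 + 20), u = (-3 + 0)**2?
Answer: 0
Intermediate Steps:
u = 9 (u = (-3)**2 = 9)
g = -1624 (g = -2*(9 + 20)*(8 + 20) = -58*28 = -2*812 = -1624)
(0*g)/((7 - 6) - 20) = (0*(-1624))/((7 - 6) - 20) = 0/(1 - 20) = 0/(-19) = 0*(-1/19) = 0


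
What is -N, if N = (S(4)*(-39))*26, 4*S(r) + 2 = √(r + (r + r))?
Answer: -507 + 507*√3 ≈ 371.15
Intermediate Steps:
S(r) = -½ + √3*√r/4 (S(r) = -½ + √(r + (r + r))/4 = -½ + √(r + 2*r)/4 = -½ + √(3*r)/4 = -½ + (√3*√r)/4 = -½ + √3*√r/4)
N = 507 - 507*√3 (N = ((-½ + √3*√4/4)*(-39))*26 = ((-½ + (¼)*√3*2)*(-39))*26 = ((-½ + √3/2)*(-39))*26 = (39/2 - 39*√3/2)*26 = 507 - 507*√3 ≈ -371.15)
-N = -(507 - 507*√3) = -507 + 507*√3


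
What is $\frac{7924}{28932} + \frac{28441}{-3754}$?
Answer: $- \frac{198277079}{27152682} \approx -7.3023$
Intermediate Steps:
$\frac{7924}{28932} + \frac{28441}{-3754} = 7924 \cdot \frac{1}{28932} + 28441 \left(- \frac{1}{3754}\right) = \frac{1981}{7233} - \frac{28441}{3754} = - \frac{198277079}{27152682}$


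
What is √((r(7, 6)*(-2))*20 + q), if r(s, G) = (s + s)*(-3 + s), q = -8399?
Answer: I*√10639 ≈ 103.15*I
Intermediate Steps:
r(s, G) = 2*s*(-3 + s) (r(s, G) = (2*s)*(-3 + s) = 2*s*(-3 + s))
√((r(7, 6)*(-2))*20 + q) = √(((2*7*(-3 + 7))*(-2))*20 - 8399) = √(((2*7*4)*(-2))*20 - 8399) = √((56*(-2))*20 - 8399) = √(-112*20 - 8399) = √(-2240 - 8399) = √(-10639) = I*√10639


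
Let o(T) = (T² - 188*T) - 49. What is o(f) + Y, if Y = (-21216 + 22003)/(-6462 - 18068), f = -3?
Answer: 12852933/24530 ≈ 523.97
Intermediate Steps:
o(T) = -49 + T² - 188*T
Y = -787/24530 (Y = 787/(-24530) = 787*(-1/24530) = -787/24530 ≈ -0.032083)
o(f) + Y = (-49 + (-3)² - 188*(-3)) - 787/24530 = (-49 + 9 + 564) - 787/24530 = 524 - 787/24530 = 12852933/24530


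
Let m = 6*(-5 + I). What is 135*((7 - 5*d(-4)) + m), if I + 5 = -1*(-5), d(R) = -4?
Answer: -405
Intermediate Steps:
I = 0 (I = -5 - 1*(-5) = -5 + 5 = 0)
m = -30 (m = 6*(-5 + 0) = 6*(-5) = -30)
135*((7 - 5*d(-4)) + m) = 135*((7 - 5*(-4)) - 30) = 135*((7 + 20) - 30) = 135*(27 - 30) = 135*(-3) = -405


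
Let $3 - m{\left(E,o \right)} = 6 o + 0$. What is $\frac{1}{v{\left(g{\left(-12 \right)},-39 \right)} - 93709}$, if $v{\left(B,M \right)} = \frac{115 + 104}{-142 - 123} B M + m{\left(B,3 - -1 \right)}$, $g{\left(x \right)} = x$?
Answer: $- \frac{265}{24940942} \approx -1.0625 \cdot 10^{-5}$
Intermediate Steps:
$m{\left(E,o \right)} = 3 - 6 o$ ($m{\left(E,o \right)} = 3 - \left(6 o + 0\right) = 3 - 6 o$)
$v{\left(B,M \right)} = -21 - \frac{219 B M}{265}$ ($v{\left(B,M \right)} = \frac{115 + 104}{-142 - 123} B M + \left(3 - 6 \left(3 - -1\right)\right) = \frac{219}{-265} B M + \left(3 - 6 \left(3 + 1\right)\right) = 219 \left(- \frac{1}{265}\right) B M + \left(3 - 24\right) = - \frac{219 B}{265} M + \left(3 - 24\right) = - \frac{219 B M}{265} - 21 = -21 - \frac{219 B M}{265}$)
$\frac{1}{v{\left(g{\left(-12 \right)},-39 \right)} - 93709} = \frac{1}{\left(-21 - \left(- \frac{2628}{265}\right) \left(-39\right)\right) - 93709} = \frac{1}{\left(-21 - \frac{102492}{265}\right) - 93709} = \frac{1}{- \frac{108057}{265} - 93709} = \frac{1}{- \frac{24940942}{265}} = - \frac{265}{24940942}$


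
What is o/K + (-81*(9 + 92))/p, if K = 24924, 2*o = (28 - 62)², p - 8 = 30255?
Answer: -93205615/377137506 ≈ -0.24714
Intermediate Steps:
p = 30263 (p = 8 + 30255 = 30263)
o = 578 (o = (28 - 62)²/2 = (½)*(-34)² = (½)*1156 = 578)
o/K + (-81*(9 + 92))/p = 578/24924 - 81*(9 + 92)/30263 = 578*(1/24924) - 81*101*(1/30263) = 289/12462 - 8181*1/30263 = 289/12462 - 8181/30263 = -93205615/377137506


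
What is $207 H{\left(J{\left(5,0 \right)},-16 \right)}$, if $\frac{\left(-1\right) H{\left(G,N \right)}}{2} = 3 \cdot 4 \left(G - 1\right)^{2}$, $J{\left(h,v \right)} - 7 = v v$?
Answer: $-178848$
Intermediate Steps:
$J{\left(h,v \right)} = 7 + v^{2}$ ($J{\left(h,v \right)} = 7 + v v = 7 + v^{2}$)
$H{\left(G,N \right)} = - 24 \left(-1 + G\right)^{2}$ ($H{\left(G,N \right)} = - 2 \cdot 3 \cdot 4 \left(G - 1\right)^{2} = - 2 \cdot 12 \left(-1 + G\right)^{2} = - 24 \left(-1 + G\right)^{2}$)
$207 H{\left(J{\left(5,0 \right)},-16 \right)} = 207 \left(- 24 \left(-1 + \left(7 + 0^{2}\right)\right)^{2}\right) = 207 \left(- 24 \left(-1 + \left(7 + 0\right)\right)^{2}\right) = 207 \left(- 24 \left(-1 + 7\right)^{2}\right) = 207 \left(- 24 \cdot 6^{2}\right) = 207 \left(\left(-24\right) 36\right) = 207 \left(-864\right) = -178848$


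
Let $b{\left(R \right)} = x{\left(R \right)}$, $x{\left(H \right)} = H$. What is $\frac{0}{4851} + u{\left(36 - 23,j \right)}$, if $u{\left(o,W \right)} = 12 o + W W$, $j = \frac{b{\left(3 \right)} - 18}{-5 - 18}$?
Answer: $\frac{82749}{529} \approx 156.43$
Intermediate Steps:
$b{\left(R \right)} = R$
$j = \frac{15}{23}$ ($j = \frac{3 - 18}{-5 - 18} = - \frac{15}{-23} = \left(-15\right) \left(- \frac{1}{23}\right) = \frac{15}{23} \approx 0.65217$)
$u{\left(o,W \right)} = W^{2} + 12 o$ ($u{\left(o,W \right)} = 12 o + W^{2} = W^{2} + 12 o$)
$\frac{0}{4851} + u{\left(36 - 23,j \right)} = \frac{0}{4851} + \left(\left(\frac{15}{23}\right)^{2} + 12 \left(36 - 23\right)\right) = 0 \cdot \frac{1}{4851} + \left(\frac{225}{529} + 12 \cdot 13\right) = 0 + \left(\frac{225}{529} + 156\right) = 0 + \frac{82749}{529} = \frac{82749}{529}$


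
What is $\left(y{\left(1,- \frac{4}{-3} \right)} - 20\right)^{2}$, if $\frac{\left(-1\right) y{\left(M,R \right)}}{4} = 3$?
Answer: $1024$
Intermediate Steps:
$y{\left(M,R \right)} = -12$ ($y{\left(M,R \right)} = \left(-4\right) 3 = -12$)
$\left(y{\left(1,- \frac{4}{-3} \right)} - 20\right)^{2} = \left(-12 - 20\right)^{2} = \left(-32\right)^{2} = 1024$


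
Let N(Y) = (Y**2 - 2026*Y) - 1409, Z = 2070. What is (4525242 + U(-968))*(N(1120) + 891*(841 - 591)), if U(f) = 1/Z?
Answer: -7431780184319639/2070 ≈ -3.5902e+12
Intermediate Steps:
U(f) = 1/2070
N(Y) = -1409 + Y**2 - 2026*Y
(4525242 + U(-968))*(N(1120) + 891*(841 - 591)) = (4525242 + 1/2070)*((-1409 + 1120**2 - 2026*1120) + 891*(841 - 591)) = 9367250941*((-1409 + 1254400 - 2269120) + 891*250)/2070 = 9367250941*(-1016129 + 222750)/2070 = (9367250941/2070)*(-793379) = -7431780184319639/2070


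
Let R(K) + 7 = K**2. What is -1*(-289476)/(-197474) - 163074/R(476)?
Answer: -16298193820/7456914451 ≈ -2.1856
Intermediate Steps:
R(K) = -7 + K**2
-1*(-289476)/(-197474) - 163074/R(476) = -1*(-289476)/(-197474) - 163074/(-7 + 476**2) = 289476*(-1/197474) - 163074/(-7 + 226576) = -144738/98737 - 163074/226569 = -144738/98737 - 163074*1/226569 = -144738/98737 - 54358/75523 = -16298193820/7456914451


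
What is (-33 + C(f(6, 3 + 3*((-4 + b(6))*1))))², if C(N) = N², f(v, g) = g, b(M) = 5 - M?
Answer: 12321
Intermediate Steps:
(-33 + C(f(6, 3 + 3*((-4 + b(6))*1))))² = (-33 + (3 + 3*((-4 + (5 - 1*6))*1))²)² = (-33 + (3 + 3*((-4 + (5 - 6))*1))²)² = (-33 + (3 + 3*((-4 - 1)*1))²)² = (-33 + (3 + 3*(-5*1))²)² = (-33 + (3 + 3*(-5))²)² = (-33 + (3 - 15)²)² = (-33 + (-12)²)² = (-33 + 144)² = 111² = 12321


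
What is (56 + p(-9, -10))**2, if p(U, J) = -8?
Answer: 2304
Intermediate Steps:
(56 + p(-9, -10))**2 = (56 - 8)**2 = 48**2 = 2304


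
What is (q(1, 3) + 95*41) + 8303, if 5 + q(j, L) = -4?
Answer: 12189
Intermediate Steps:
q(j, L) = -9 (q(j, L) = -5 - 4 = -9)
(q(1, 3) + 95*41) + 8303 = (-9 + 95*41) + 8303 = (-9 + 3895) + 8303 = 3886 + 8303 = 12189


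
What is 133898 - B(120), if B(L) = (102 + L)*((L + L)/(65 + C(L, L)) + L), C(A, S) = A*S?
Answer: 310286738/2893 ≈ 1.0725e+5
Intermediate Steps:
B(L) = (102 + L)*(L + 2*L/(65 + L²)) (B(L) = (102 + L)*((L + L)/(65 + L*L) + L) = (102 + L)*((2*L)/(65 + L²) + L) = (102 + L)*(2*L/(65 + L²) + L) = (102 + L)*(L + 2*L/(65 + L²)))
133898 - B(120) = 133898 - 120*(6834 + 120³ + 67*120 + 102*120²)/(65 + 120²) = 133898 - 120*(6834 + 1728000 + 8040 + 102*14400)/(65 + 14400) = 133898 - 120*(6834 + 1728000 + 8040 + 1468800)/14465 = 133898 - 120*3211674/14465 = 133898 - 1*77080176/2893 = 133898 - 77080176/2893 = 310286738/2893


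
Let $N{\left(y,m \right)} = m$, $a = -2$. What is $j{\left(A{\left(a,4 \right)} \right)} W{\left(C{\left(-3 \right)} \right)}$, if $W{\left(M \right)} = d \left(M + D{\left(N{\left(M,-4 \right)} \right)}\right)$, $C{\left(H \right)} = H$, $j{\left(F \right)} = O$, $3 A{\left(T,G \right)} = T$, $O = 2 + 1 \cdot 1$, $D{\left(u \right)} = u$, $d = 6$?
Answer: $-126$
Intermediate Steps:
$O = 3$ ($O = 2 + 1 = 3$)
$A{\left(T,G \right)} = \frac{T}{3}$
$j{\left(F \right)} = 3$
$W{\left(M \right)} = -24 + 6 M$ ($W{\left(M \right)} = 6 \left(M - 4\right) = 6 \left(-4 + M\right) = -24 + 6 M$)
$j{\left(A{\left(a,4 \right)} \right)} W{\left(C{\left(-3 \right)} \right)} = 3 \left(-24 + 6 \left(-3\right)\right) = 3 \left(-24 - 18\right) = 3 \left(-42\right) = -126$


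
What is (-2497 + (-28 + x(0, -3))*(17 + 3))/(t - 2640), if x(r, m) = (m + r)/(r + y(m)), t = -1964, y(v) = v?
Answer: 3037/4604 ≈ 0.65964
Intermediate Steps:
x(r, m) = 1 (x(r, m) = (m + r)/(r + m) = (m + r)/(m + r) = 1)
(-2497 + (-28 + x(0, -3))*(17 + 3))/(t - 2640) = (-2497 + (-28 + 1)*(17 + 3))/(-1964 - 2640) = (-2497 - 27*20)/(-4604) = (-2497 - 540)*(-1/4604) = -3037*(-1/4604) = 3037/4604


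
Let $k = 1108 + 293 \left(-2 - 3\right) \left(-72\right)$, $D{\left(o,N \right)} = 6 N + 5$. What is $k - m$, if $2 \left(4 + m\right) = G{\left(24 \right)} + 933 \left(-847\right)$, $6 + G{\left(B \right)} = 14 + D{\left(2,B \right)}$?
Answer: $501639$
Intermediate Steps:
$D{\left(o,N \right)} = 5 + 6 N$
$G{\left(B \right)} = 13 + 6 B$ ($G{\left(B \right)} = -6 + \left(14 + \left(5 + 6 B\right)\right) = -6 + \left(19 + 6 B\right) = 13 + 6 B$)
$m = -395051$ ($m = -4 + \frac{\left(13 + 6 \cdot 24\right) + 933 \left(-847\right)}{2} = -4 + \frac{\left(13 + 144\right) - 790251}{2} = -4 + \frac{157 - 790251}{2} = -4 + \frac{1}{2} \left(-790094\right) = -4 - 395047 = -395051$)
$k = 106588$ ($k = 1108 + 293 \left(-2 - 3\right) \left(-72\right) = 1108 + 293 \left(\left(-5\right) \left(-72\right)\right) = 1108 + 293 \cdot 360 = 1108 + 105480 = 106588$)
$k - m = 106588 - -395051 = 106588 + 395051 = 501639$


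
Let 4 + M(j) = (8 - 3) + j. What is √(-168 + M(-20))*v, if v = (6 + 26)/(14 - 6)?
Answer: 4*I*√187 ≈ 54.699*I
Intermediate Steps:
M(j) = 1 + j (M(j) = -4 + ((8 - 3) + j) = -4 + (5 + j) = 1 + j)
v = 4 (v = 32/8 = 32*(⅛) = 4)
√(-168 + M(-20))*v = √(-168 + (1 - 20))*4 = √(-168 - 19)*4 = √(-187)*4 = (I*√187)*4 = 4*I*√187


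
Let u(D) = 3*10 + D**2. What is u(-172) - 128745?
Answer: -99131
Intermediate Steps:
u(D) = 30 + D**2
u(-172) - 128745 = (30 + (-172)**2) - 128745 = (30 + 29584) - 128745 = 29614 - 128745 = -99131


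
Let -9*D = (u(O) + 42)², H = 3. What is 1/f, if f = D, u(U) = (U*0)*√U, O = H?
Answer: -1/196 ≈ -0.0051020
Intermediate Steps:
O = 3
u(U) = 0 (u(U) = 0*√U = 0)
D = -196 (D = -(0 + 42)²/9 = -⅑*42² = -⅑*1764 = -196)
f = -196
1/f = 1/(-196) = -1/196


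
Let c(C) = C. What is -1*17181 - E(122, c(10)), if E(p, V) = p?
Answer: -17303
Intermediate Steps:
-1*17181 - E(122, c(10)) = -1*17181 - 1*122 = -17181 - 122 = -17303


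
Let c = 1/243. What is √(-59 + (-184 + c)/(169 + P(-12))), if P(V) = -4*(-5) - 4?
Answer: 4*I*√93554130/4995 ≈ 7.7456*I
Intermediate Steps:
c = 1/243 ≈ 0.0041152
P(V) = 16 (P(V) = 20 - 4 = 16)
√(-59 + (-184 + c)/(169 + P(-12))) = √(-59 + (-184 + 1/243)/(169 + 16)) = √(-59 - 44711/243/185) = √(-59 - 44711/243*1/185) = √(-59 - 44711/44955) = √(-2697056/44955) = 4*I*√93554130/4995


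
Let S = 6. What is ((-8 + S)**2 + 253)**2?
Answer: 66049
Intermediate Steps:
((-8 + S)**2 + 253)**2 = ((-8 + 6)**2 + 253)**2 = ((-2)**2 + 253)**2 = (4 + 253)**2 = 257**2 = 66049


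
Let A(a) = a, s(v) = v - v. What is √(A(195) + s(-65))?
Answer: √195 ≈ 13.964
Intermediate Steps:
s(v) = 0
√(A(195) + s(-65)) = √(195 + 0) = √195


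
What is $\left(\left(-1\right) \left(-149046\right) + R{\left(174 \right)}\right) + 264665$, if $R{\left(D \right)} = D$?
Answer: $413885$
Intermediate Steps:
$\left(\left(-1\right) \left(-149046\right) + R{\left(174 \right)}\right) + 264665 = \left(\left(-1\right) \left(-149046\right) + 174\right) + 264665 = \left(149046 + 174\right) + 264665 = 149220 + 264665 = 413885$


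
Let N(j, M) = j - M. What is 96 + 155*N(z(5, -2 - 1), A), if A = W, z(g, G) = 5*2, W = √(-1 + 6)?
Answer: 1646 - 155*√5 ≈ 1299.4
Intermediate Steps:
W = √5 ≈ 2.2361
z(g, G) = 10
A = √5 ≈ 2.2361
96 + 155*N(z(5, -2 - 1), A) = 96 + 155*(10 - √5) = 96 + (1550 - 155*√5) = 1646 - 155*√5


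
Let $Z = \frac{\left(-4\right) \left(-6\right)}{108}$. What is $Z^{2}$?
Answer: $\frac{4}{81} \approx 0.049383$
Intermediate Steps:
$Z = \frac{2}{9}$ ($Z = 24 \cdot \frac{1}{108} = \frac{2}{9} \approx 0.22222$)
$Z^{2} = \left(\frac{2}{9}\right)^{2} = \frac{4}{81}$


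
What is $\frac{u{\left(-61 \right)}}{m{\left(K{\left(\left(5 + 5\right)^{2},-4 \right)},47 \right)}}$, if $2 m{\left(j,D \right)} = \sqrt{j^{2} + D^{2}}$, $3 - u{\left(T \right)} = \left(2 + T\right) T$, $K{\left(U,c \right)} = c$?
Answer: $- \frac{7192 \sqrt{89}}{445} \approx -152.47$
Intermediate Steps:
$u{\left(T \right)} = 3 - T \left(2 + T\right)$ ($u{\left(T \right)} = 3 - \left(2 + T\right) T = 3 - T \left(2 + T\right)$)
$m{\left(j,D \right)} = \frac{\sqrt{D^{2} + j^{2}}}{2}$ ($m{\left(j,D \right)} = \frac{\sqrt{j^{2} + D^{2}}}{2} = \frac{\sqrt{D^{2} + j^{2}}}{2}$)
$\frac{u{\left(-61 \right)}}{m{\left(K{\left(\left(5 + 5\right)^{2},-4 \right)},47 \right)}} = \frac{3 - \left(-61\right)^{2} - -122}{\frac{1}{2} \sqrt{47^{2} + \left(-4\right)^{2}}} = \frac{3 - 3721 + 122}{\frac{1}{2} \sqrt{2209 + 16}} = \frac{3 - 3721 + 122}{\frac{1}{2} \sqrt{2225}} = - \frac{3596}{\frac{1}{2} \cdot 5 \sqrt{89}} = - \frac{3596}{\frac{5}{2} \sqrt{89}} = - 3596 \frac{2 \sqrt{89}}{445} = - \frac{7192 \sqrt{89}}{445}$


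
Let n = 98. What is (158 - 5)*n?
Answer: 14994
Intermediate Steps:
(158 - 5)*n = (158 - 5)*98 = 153*98 = 14994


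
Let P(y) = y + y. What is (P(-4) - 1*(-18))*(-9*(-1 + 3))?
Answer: -180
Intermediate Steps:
P(y) = 2*y
(P(-4) - 1*(-18))*(-9*(-1 + 3)) = (2*(-4) - 1*(-18))*(-9*(-1 + 3)) = (-8 + 18)*(-9*2) = 10*(-18) = -180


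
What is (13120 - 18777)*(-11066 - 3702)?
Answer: 83542576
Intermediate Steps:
(13120 - 18777)*(-11066 - 3702) = -5657*(-14768) = 83542576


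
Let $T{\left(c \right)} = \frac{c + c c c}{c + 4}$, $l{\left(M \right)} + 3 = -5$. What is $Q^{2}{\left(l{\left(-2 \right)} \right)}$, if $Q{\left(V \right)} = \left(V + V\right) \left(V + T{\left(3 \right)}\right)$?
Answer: $\frac{173056}{49} \approx 3531.8$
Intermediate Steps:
$l{\left(M \right)} = -8$ ($l{\left(M \right)} = -3 - 5 = -8$)
$T{\left(c \right)} = \frac{c + c^{3}}{4 + c}$ ($T{\left(c \right)} = \frac{c + c^{2} c}{4 + c} = \frac{c + c^{3}}{4 + c}$)
$Q{\left(V \right)} = 2 V \left(\frac{30}{7} + V\right)$ ($Q{\left(V \right)} = \left(V + V\right) \left(V + \frac{3 + 3^{3}}{4 + 3}\right) = 2 V \left(V + \frac{3 + 27}{7}\right) = 2 V \left(V + \frac{1}{7} \cdot 30\right) = 2 V \left(V + \frac{30}{7}\right) = 2 V \left(\frac{30}{7} + V\right)$)
$Q^{2}{\left(l{\left(-2 \right)} \right)} = \left(\frac{2}{7} \left(-8\right) \left(30 + 7 \left(-8\right)\right)\right)^{2} = \left(\frac{2}{7} \left(-8\right) \left(30 - 56\right)\right)^{2} = \left(\frac{2}{7} \left(-8\right) \left(-26\right)\right)^{2} = \left(\frac{416}{7}\right)^{2} = \frac{173056}{49}$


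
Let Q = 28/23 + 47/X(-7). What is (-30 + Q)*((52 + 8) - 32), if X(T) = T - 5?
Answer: -63175/69 ≈ -915.58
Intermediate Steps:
X(T) = -5 + T
Q = -745/276 (Q = 28/23 + 47/(-5 - 7) = 28*(1/23) + 47/(-12) = 28/23 + 47*(-1/12) = 28/23 - 47/12 = -745/276 ≈ -2.6993)
(-30 + Q)*((52 + 8) - 32) = (-30 - 745/276)*((52 + 8) - 32) = -9025*(60 - 32)/276 = -9025/276*28 = -63175/69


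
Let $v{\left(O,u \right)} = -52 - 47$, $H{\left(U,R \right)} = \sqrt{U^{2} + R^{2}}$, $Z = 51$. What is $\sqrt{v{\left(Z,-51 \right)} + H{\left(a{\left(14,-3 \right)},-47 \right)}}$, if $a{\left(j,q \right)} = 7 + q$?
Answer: $\sqrt{-99 + 5 \sqrt{89}} \approx 7.1993 i$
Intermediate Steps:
$H{\left(U,R \right)} = \sqrt{R^{2} + U^{2}}$
$v{\left(O,u \right)} = -99$ ($v{\left(O,u \right)} = -52 - 47 = -99$)
$\sqrt{v{\left(Z,-51 \right)} + H{\left(a{\left(14,-3 \right)},-47 \right)}} = \sqrt{-99 + \sqrt{\left(-47\right)^{2} + \left(7 - 3\right)^{2}}} = \sqrt{-99 + \sqrt{2209 + 4^{2}}} = \sqrt{-99 + \sqrt{2209 + 16}} = \sqrt{-99 + \sqrt{2225}} = \sqrt{-99 + 5 \sqrt{89}}$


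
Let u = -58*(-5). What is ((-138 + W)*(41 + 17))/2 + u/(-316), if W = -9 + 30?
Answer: -536239/158 ≈ -3393.9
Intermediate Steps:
u = 290
W = 21
((-138 + W)*(41 + 17))/2 + u/(-316) = ((-138 + 21)*(41 + 17))/2 + 290/(-316) = -117*58*(1/2) + 290*(-1/316) = -6786*1/2 - 145/158 = -3393 - 145/158 = -536239/158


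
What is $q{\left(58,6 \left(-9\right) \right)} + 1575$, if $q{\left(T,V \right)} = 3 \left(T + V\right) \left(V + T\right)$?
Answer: $1623$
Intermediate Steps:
$q{\left(T,V \right)} = 3 \left(T + V\right)^{2}$ ($q{\left(T,V \right)} = 3 \left(T + V\right) \left(T + V\right) = 3 \left(T + V\right)^{2}$)
$q{\left(58,6 \left(-9\right) \right)} + 1575 = 3 \left(58 + 6 \left(-9\right)\right)^{2} + 1575 = 3 \left(58 - 54\right)^{2} + 1575 = 3 \cdot 4^{2} + 1575 = 3 \cdot 16 + 1575 = 48 + 1575 = 1623$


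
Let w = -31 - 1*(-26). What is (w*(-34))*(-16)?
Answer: -2720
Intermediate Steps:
w = -5 (w = -31 + 26 = -5)
(w*(-34))*(-16) = -5*(-34)*(-16) = 170*(-16) = -2720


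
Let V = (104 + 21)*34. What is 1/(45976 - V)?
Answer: 1/41726 ≈ 2.3966e-5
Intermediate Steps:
V = 4250 (V = 125*34 = 4250)
1/(45976 - V) = 1/(45976 - 1*4250) = 1/(45976 - 4250) = 1/41726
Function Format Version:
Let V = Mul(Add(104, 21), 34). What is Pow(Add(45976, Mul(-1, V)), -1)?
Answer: Rational(1, 41726) ≈ 2.3966e-5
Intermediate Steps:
V = 4250 (V = Mul(125, 34) = 4250)
Pow(Add(45976, Mul(-1, V)), -1) = Pow(Add(45976, Mul(-1, 4250)), -1) = Pow(Add(45976, -4250), -1) = Pow(41726, -1) = Rational(1, 41726)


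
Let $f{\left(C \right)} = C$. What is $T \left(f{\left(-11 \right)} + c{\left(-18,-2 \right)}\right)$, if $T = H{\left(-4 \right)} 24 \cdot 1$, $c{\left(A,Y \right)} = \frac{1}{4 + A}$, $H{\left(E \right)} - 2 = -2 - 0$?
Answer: $0$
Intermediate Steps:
$H{\left(E \right)} = 0$ ($H{\left(E \right)} = 2 - 2 = 0$)
$T = 0$ ($T = 0 \cdot 24 \cdot 1 = 0 \cdot 1 = 0$)
$T \left(f{\left(-11 \right)} + c{\left(-18,-2 \right)}\right) = 0 \left(-11 + \frac{1}{4 - 18}\right) = 0 \left(-11 + \frac{1}{-14}\right) = 0 \left(-11 - \frac{1}{14}\right) = 0 \left(- \frac{155}{14}\right) = 0$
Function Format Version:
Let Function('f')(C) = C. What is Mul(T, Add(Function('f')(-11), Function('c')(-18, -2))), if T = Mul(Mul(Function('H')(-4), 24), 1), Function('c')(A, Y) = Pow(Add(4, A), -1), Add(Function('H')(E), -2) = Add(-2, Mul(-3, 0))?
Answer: 0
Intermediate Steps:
Function('H')(E) = 0 (Function('H')(E) = Add(2, Add(-2, Mul(-3, 0))) = Add(2, Add(-2, 0)) = Add(2, -2) = 0)
T = 0 (T = Mul(Mul(0, 24), 1) = Mul(0, 1) = 0)
Mul(T, Add(Function('f')(-11), Function('c')(-18, -2))) = Mul(0, Add(-11, Pow(Add(4, -18), -1))) = Mul(0, Add(-11, Pow(-14, -1))) = Mul(0, Add(-11, Rational(-1, 14))) = Mul(0, Rational(-155, 14)) = 0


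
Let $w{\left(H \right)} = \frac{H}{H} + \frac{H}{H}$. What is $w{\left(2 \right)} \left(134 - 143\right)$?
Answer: $-18$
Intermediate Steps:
$w{\left(H \right)} = 2$ ($w{\left(H \right)} = 1 + 1 = 2$)
$w{\left(2 \right)} \left(134 - 143\right) = 2 \left(134 - 143\right) = 2 \left(-9\right) = -18$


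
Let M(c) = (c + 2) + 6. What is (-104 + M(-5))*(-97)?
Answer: 9797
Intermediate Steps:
M(c) = 8 + c (M(c) = (2 + c) + 6 = 8 + c)
(-104 + M(-5))*(-97) = (-104 + (8 - 5))*(-97) = (-104 + 3)*(-97) = -101*(-97) = 9797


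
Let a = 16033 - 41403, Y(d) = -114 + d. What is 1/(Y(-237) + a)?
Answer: -1/25721 ≈ -3.8879e-5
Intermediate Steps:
a = -25370
1/(Y(-237) + a) = 1/((-114 - 237) - 25370) = 1/(-351 - 25370) = 1/(-25721) = -1/25721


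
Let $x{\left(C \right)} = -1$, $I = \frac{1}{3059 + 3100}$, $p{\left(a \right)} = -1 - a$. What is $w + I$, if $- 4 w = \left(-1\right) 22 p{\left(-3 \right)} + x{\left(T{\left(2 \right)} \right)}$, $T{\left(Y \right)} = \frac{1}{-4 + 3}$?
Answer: $\frac{277159}{24636} \approx 11.25$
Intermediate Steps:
$T{\left(Y \right)} = -1$ ($T{\left(Y \right)} = \frac{1}{-1} = -1$)
$I = \frac{1}{6159} \approx 0.00016236$
$w = \frac{45}{4}$ ($w = - \frac{\left(-1\right) 22 \left(-1 - -3\right) - 1}{4} = - \frac{- 22 \left(-1 + 3\right) - 1}{4} = - \frac{\left(-22\right) 2 - 1}{4} = - \frac{-44 - 1}{4} = \left(- \frac{1}{4}\right) \left(-45\right) = \frac{45}{4} \approx 11.25$)
$w + I = \frac{45}{4} + \frac{1}{6159} = \frac{277159}{24636}$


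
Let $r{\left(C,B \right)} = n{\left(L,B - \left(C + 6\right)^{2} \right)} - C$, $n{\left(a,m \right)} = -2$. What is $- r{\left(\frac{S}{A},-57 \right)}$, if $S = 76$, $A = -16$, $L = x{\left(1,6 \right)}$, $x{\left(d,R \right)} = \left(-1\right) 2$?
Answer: $- \frac{11}{4} \approx -2.75$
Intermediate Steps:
$x{\left(d,R \right)} = -2$
$L = -2$
$r{\left(C,B \right)} = -2 - C$
$- r{\left(\frac{S}{A},-57 \right)} = - (-2 - \frac{76}{-16}) = - (-2 - 76 \left(- \frac{1}{16}\right)) = - (-2 - - \frac{19}{4}) = - (-2 + \frac{19}{4}) = \left(-1\right) \frac{11}{4} = - \frac{11}{4}$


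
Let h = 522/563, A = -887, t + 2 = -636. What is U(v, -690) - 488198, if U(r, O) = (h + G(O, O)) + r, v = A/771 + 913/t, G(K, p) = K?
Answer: -12308400337153/25176234 ≈ -4.8889e+5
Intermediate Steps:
t = -638 (t = -2 - 636 = -638)
v = -115439/44718 (v = -887/771 + 913/(-638) = -887*1/771 + 913*(-1/638) = -887/771 - 83/58 = -115439/44718 ≈ -2.5815)
h = 522/563 (h = 522*(1/563) = 522/563 ≈ 0.92718)
U(r, O) = 522/563 + O + r (U(r, O) = (522/563 + O) + r = 522/563 + O + r)
U(v, -690) - 488198 = (522/563 - 690 - 115439/44718) - 488198 = -17413250821/25176234 - 488198 = -12308400337153/25176234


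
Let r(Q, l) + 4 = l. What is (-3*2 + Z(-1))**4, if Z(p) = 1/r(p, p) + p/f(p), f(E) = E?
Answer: 456976/625 ≈ 731.16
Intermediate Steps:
r(Q, l) = -4 + l
Z(p) = 1 + 1/(-4 + p) (Z(p) = 1/(-4 + p) + p/p = 1/(-4 + p) + 1 = 1 + 1/(-4 + p))
(-3*2 + Z(-1))**4 = (-3*2 + (-3 - 1)/(-4 - 1))**4 = (-6 - 4/(-5))**4 = (-6 - 1/5*(-4))**4 = (-6 + 4/5)**4 = (-26/5)**4 = 456976/625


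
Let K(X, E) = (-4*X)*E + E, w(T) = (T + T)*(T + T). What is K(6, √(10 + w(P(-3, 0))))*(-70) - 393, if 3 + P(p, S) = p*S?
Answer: -393 + 1610*√46 ≈ 10527.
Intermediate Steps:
P(p, S) = -3 + S*p (P(p, S) = -3 + p*S = -3 + S*p)
w(T) = 4*T² (w(T) = (2*T)*(2*T) = 4*T²)
K(X, E) = E - 4*E*X (K(X, E) = -4*E*X + E = E - 4*E*X)
K(6, √(10 + w(P(-3, 0))))*(-70) - 393 = (√(10 + 4*(-3 + 0*(-3))²)*(1 - 4*6))*(-70) - 393 = (√(10 + 4*(-3 + 0)²)*(1 - 24))*(-70) - 393 = (√(10 + 4*(-3)²)*(-23))*(-70) - 393 = (√(10 + 4*9)*(-23))*(-70) - 393 = (√(10 + 36)*(-23))*(-70) - 393 = (√46*(-23))*(-70) - 393 = -23*√46*(-70) - 393 = 1610*√46 - 393 = -393 + 1610*√46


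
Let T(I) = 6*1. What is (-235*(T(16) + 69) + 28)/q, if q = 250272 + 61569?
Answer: -17597/311841 ≈ -0.056429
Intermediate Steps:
T(I) = 6
q = 311841
(-235*(T(16) + 69) + 28)/q = (-235*(6 + 69) + 28)/311841 = (-235*75 + 28)*(1/311841) = (-17625 + 28)*(1/311841) = -17597*1/311841 = -17597/311841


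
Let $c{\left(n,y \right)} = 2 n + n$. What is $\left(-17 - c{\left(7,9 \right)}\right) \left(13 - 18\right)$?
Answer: $190$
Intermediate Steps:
$c{\left(n,y \right)} = 3 n$
$\left(-17 - c{\left(7,9 \right)}\right) \left(13 - 18\right) = \left(-17 - 3 \cdot 7\right) \left(13 - 18\right) = \left(-17 - 21\right) \left(-5\right) = \left(-38\right) \left(-5\right) = 190$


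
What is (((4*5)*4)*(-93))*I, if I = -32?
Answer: 238080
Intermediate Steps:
(((4*5)*4)*(-93))*I = (((4*5)*4)*(-93))*(-32) = ((20*4)*(-93))*(-32) = (80*(-93))*(-32) = -7440*(-32) = 238080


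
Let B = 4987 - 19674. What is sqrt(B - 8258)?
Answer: I*sqrt(22945) ≈ 151.48*I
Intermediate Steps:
B = -14687
sqrt(B - 8258) = sqrt(-14687 - 8258) = sqrt(-22945) = I*sqrt(22945)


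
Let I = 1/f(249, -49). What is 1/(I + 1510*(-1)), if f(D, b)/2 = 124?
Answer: -248/374479 ≈ -0.00066225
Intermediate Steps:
f(D, b) = 248 (f(D, b) = 2*124 = 248)
I = 1/248 ≈ 0.0040323
1/(I + 1510*(-1)) = 1/(1/248 + 1510*(-1)) = 1/(1/248 - 1510) = 1/(-374479/248) = -248/374479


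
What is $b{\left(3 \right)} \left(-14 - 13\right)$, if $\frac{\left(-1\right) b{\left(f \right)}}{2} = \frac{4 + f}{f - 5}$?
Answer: $-189$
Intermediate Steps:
$b{\left(f \right)} = - \frac{2 \left(4 + f\right)}{-5 + f}$ ($b{\left(f \right)} = - 2 \frac{4 + f}{f - 5} = - 2 \frac{4 + f}{-5 + f} = - \frac{2 \left(4 + f\right)}{-5 + f}$)
$b{\left(3 \right)} \left(-14 - 13\right) = \frac{2 \left(-4 - 3\right)}{-5 + 3} \left(-14 - 13\right) = \frac{2 \left(-4 - 3\right)}{-2} \left(-27\right) = 2 \left(- \frac{1}{2}\right) \left(-7\right) \left(-27\right) = 7 \left(-27\right) = -189$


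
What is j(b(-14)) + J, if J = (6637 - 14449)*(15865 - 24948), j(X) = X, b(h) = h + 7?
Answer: 70956389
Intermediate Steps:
b(h) = 7 + h
J = 70956396 (J = -7812*(-9083) = 70956396)
j(b(-14)) + J = (7 - 14) + 70956396 = -7 + 70956396 = 70956389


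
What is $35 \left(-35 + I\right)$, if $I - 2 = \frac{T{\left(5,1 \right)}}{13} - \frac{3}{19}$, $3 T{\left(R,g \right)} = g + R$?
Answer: $- \frac{285320}{247} \approx -1155.1$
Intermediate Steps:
$T{\left(R,g \right)} = \frac{R}{3} + \frac{g}{3}$ ($T{\left(R,g \right)} = \frac{g + R}{3} = \frac{R + g}{3} = \frac{R}{3} + \frac{g}{3}$)
$I = \frac{493}{247}$ ($I = 2 - \left(\frac{3}{19} - \frac{\frac{1}{3} \cdot 5 + \frac{1}{3} \cdot 1}{13}\right) = 2 - \left(\frac{3}{19} - \left(\frac{5}{3} + \frac{1}{3}\right) \frac{1}{13}\right) = 2 + \left(2 \cdot \frac{1}{13} - \frac{3}{19}\right) = 2 + \left(\frac{2}{13} - \frac{3}{19}\right) = 2 - \frac{1}{247} = \frac{493}{247} \approx 1.996$)
$35 \left(-35 + I\right) = 35 \left(-35 + \frac{493}{247}\right) = 35 \left(- \frac{8152}{247}\right) = - \frac{285320}{247}$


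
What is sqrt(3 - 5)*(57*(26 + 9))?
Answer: 1995*I*sqrt(2) ≈ 2821.4*I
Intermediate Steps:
sqrt(3 - 5)*(57*(26 + 9)) = sqrt(-2)*(57*35) = (I*sqrt(2))*1995 = 1995*I*sqrt(2)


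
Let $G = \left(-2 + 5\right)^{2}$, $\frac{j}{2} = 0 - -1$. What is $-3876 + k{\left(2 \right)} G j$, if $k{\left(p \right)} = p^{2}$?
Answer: $-3804$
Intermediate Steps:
$j = 2$ ($j = 2 \left(0 - -1\right) = 2 \left(0 + 1\right) = 2 \cdot 1 = 2$)
$G = 9$ ($G = 3^{2} = 9$)
$-3876 + k{\left(2 \right)} G j = -3876 + 2^{2} \cdot 9 \cdot 2 = -3876 + 4 \cdot 9 \cdot 2 = -3876 + 36 \cdot 2 = -3876 + 72 = -3804$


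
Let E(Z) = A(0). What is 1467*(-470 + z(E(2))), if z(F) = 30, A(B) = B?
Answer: -645480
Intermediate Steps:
E(Z) = 0
1467*(-470 + z(E(2))) = 1467*(-470 + 30) = 1467*(-440) = -645480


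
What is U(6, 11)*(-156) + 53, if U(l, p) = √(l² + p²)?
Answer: 53 - 156*√157 ≈ -1901.7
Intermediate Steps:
U(6, 11)*(-156) + 53 = √(6² + 11²)*(-156) + 53 = √(36 + 121)*(-156) + 53 = √157*(-156) + 53 = -156*√157 + 53 = 53 - 156*√157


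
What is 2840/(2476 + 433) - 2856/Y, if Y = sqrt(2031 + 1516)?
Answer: 2840/2909 - 2856*sqrt(3547)/3547 ≈ -46.978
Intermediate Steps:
Y = sqrt(3547) ≈ 59.557
2840/(2476 + 433) - 2856/Y = 2840/(2476 + 433) - 2856*sqrt(3547)/3547 = 2840/2909 - 2856*sqrt(3547)/3547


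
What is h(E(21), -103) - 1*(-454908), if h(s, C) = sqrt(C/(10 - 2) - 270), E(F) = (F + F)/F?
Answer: 454908 + I*sqrt(4526)/4 ≈ 4.5491e+5 + 16.819*I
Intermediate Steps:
E(F) = 2 (E(F) = (2*F)/F = 2)
h(s, C) = sqrt(-270 + C/8) (h(s, C) = sqrt(C/8 - 270) = sqrt(-270 + C/8))
h(E(21), -103) - 1*(-454908) = sqrt(-4320 + 2*(-103))/4 - 1*(-454908) = sqrt(-4320 - 206)/4 + 454908 = sqrt(-4526)/4 + 454908 = (I*sqrt(4526))/4 + 454908 = I*sqrt(4526)/4 + 454908 = 454908 + I*sqrt(4526)/4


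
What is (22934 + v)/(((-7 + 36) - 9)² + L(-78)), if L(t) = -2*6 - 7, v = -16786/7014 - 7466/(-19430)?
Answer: 111614930758/1854408915 ≈ 60.189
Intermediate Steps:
v = -9778052/4867215 (v = -16786*1/7014 - 7466*(-1/19430) = -1199/501 + 3733/9715 = -9778052/4867215 ≈ -2.0090)
L(t) = -19 (L(t) = -12 - 7 = -19)
(22934 + v)/(((-7 + 36) - 9)² + L(-78)) = (22934 - 9778052/4867215)/(((-7 + 36) - 9)² - 19) = 111614930758/(4867215*((29 - 9)² - 19)) = 111614930758/(4867215*(20² - 19)) = 111614930758/(4867215*(400 - 19)) = (111614930758/4867215)/381 = (111614930758/4867215)*(1/381) = 111614930758/1854408915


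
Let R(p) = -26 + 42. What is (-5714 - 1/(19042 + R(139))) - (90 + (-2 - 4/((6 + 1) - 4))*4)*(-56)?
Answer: -81225199/57174 ≈ -1420.7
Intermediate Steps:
R(p) = 16
(-5714 - 1/(19042 + R(139))) - (90 + (-2 - 4/((6 + 1) - 4))*4)*(-56) = (-5714 - 1/(19042 + 16)) - (90 + (-2 - 4/((6 + 1) - 4))*4)*(-56) = (-5714 - 1/19058) - (90 + (-2 - 4/(7 - 4))*4)*(-56) = (-5714 - 1*1/19058) - (90 + (-2 - 4/3)*4)*(-56) = (-5714 - 1/19058) - (90 + (-2 - 4*⅓)*4)*(-56) = -108897413/19058 - (90 + (-2 - 4/3)*4)*(-56) = -108897413/19058 - (90 - 10/3*4)*(-56) = -108897413/19058 - (90 - 40/3)*(-56) = -108897413/19058 - 230*(-56)/3 = -108897413/19058 - 1*(-12880/3) = -108897413/19058 + 12880/3 = -81225199/57174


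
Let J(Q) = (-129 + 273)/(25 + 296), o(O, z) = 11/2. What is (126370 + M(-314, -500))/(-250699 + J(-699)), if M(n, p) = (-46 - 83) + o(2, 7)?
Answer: -27016751/53649490 ≈ -0.50358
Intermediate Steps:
o(O, z) = 11/2 (o(O, z) = 11*(1/2) = 11/2)
J(Q) = 48/107 (J(Q) = 144/321 = 144*(1/321) = 48/107)
M(n, p) = -247/2 (M(n, p) = (-46 - 83) + 11/2 = -129 + 11/2 = -247/2)
(126370 + M(-314, -500))/(-250699 + J(-699)) = (126370 - 247/2)/(-250699 + 48/107) = 252493/(2*(-26824745/107)) = (252493/2)*(-107/26824745) = -27016751/53649490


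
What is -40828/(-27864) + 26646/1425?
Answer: 66720337/3308850 ≈ 20.164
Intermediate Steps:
-40828/(-27864) + 26646/1425 = -40828*(-1/27864) + 26646*(1/1425) = 10207/6966 + 8882/475 = 66720337/3308850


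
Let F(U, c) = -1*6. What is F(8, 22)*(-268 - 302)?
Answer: 3420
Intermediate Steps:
F(U, c) = -6
F(8, 22)*(-268 - 302) = -6*(-268 - 302) = -6*(-570) = 3420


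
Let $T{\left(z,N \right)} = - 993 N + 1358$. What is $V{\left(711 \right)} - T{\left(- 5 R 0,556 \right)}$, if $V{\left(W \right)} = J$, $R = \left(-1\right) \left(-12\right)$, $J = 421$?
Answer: $551171$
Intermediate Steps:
$R = 12$
$V{\left(W \right)} = 421$
$T{\left(z,N \right)} = 1358 - 993 N$
$V{\left(711 \right)} - T{\left(- 5 R 0,556 \right)} = 421 - \left(1358 - 552108\right) = 421 - -550750 = 421 + 550750 = 551171$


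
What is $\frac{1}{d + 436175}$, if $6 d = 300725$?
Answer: $\frac{6}{2917775} \approx 2.0564 \cdot 10^{-6}$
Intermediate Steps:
$d = \frac{300725}{6}$ ($d = \frac{1}{6} \cdot 300725 = \frac{300725}{6} \approx 50121.0$)
$\frac{1}{d + 436175} = \frac{1}{\frac{300725}{6} + 436175} = \frac{1}{\frac{2917775}{6}} = \frac{6}{2917775}$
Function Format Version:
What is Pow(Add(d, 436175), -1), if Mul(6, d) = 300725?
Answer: Rational(6, 2917775) ≈ 2.0564e-6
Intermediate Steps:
d = Rational(300725, 6) (d = Mul(Rational(1, 6), 300725) = Rational(300725, 6) ≈ 50121.)
Pow(Add(d, 436175), -1) = Pow(Add(Rational(300725, 6), 436175), -1) = Pow(Rational(2917775, 6), -1) = Rational(6, 2917775)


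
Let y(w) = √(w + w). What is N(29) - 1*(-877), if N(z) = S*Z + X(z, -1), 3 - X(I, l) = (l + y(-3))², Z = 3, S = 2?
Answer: 891 + 2*I*√6 ≈ 891.0 + 4.899*I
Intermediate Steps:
y(w) = √2*√w (y(w) = √(2*w) = √2*√w)
X(I, l) = 3 - (l + I*√6)² (X(I, l) = 3 - (l + √2*√(-3))² = 3 - (l + √2*(I*√3))² = 3 - (l + I*√6)²)
N(z) = 9 - (-1 + I*√6)² (N(z) = 2*3 + (3 - (-1 + I*√6)²) = 6 + (3 - (-1 + I*√6)²) = 9 - (-1 + I*√6)²)
N(29) - 1*(-877) = (14 + 2*I*√6) - 1*(-877) = (14 + 2*I*√6) + 877 = 891 + 2*I*√6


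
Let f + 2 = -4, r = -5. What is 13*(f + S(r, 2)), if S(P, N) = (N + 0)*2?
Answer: -26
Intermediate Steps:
f = -6 (f = -2 - 4 = -6)
S(P, N) = 2*N (S(P, N) = N*2 = 2*N)
13*(f + S(r, 2)) = 13*(-6 + 2*2) = 13*(-6 + 4) = 13*(-2) = -26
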